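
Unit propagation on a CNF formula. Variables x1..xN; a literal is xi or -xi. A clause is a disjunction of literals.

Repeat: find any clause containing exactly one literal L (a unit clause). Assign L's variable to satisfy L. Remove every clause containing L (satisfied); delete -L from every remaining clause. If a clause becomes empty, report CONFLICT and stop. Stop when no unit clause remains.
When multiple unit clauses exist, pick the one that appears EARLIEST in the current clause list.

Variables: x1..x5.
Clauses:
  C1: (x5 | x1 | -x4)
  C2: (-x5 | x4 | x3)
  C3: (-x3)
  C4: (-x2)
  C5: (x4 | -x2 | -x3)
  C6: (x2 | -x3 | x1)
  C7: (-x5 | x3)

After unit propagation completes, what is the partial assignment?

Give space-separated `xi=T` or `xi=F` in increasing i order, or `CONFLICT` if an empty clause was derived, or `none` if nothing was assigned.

unit clause [-3] forces x3=F; simplify:
  drop 3 from [-5, 4, 3] -> [-5, 4]
  drop 3 from [-5, 3] -> [-5]
  satisfied 3 clause(s); 4 remain; assigned so far: [3]
unit clause [-2] forces x2=F; simplify:
  satisfied 1 clause(s); 3 remain; assigned so far: [2, 3]
unit clause [-5] forces x5=F; simplify:
  drop 5 from [5, 1, -4] -> [1, -4]
  satisfied 2 clause(s); 1 remain; assigned so far: [2, 3, 5]

Answer: x2=F x3=F x5=F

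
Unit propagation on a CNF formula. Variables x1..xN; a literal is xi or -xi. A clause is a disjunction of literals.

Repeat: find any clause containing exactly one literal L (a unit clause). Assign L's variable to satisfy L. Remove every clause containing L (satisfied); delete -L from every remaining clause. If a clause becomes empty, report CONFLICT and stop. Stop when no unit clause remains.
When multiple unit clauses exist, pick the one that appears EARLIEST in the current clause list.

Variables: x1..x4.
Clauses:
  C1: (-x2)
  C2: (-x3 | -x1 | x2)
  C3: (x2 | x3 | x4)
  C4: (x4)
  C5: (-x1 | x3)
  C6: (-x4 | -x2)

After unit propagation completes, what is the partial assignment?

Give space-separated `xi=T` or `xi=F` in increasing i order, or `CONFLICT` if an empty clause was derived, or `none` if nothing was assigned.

unit clause [-2] forces x2=F; simplify:
  drop 2 from [-3, -1, 2] -> [-3, -1]
  drop 2 from [2, 3, 4] -> [3, 4]
  satisfied 2 clause(s); 4 remain; assigned so far: [2]
unit clause [4] forces x4=T; simplify:
  satisfied 2 clause(s); 2 remain; assigned so far: [2, 4]

Answer: x2=F x4=T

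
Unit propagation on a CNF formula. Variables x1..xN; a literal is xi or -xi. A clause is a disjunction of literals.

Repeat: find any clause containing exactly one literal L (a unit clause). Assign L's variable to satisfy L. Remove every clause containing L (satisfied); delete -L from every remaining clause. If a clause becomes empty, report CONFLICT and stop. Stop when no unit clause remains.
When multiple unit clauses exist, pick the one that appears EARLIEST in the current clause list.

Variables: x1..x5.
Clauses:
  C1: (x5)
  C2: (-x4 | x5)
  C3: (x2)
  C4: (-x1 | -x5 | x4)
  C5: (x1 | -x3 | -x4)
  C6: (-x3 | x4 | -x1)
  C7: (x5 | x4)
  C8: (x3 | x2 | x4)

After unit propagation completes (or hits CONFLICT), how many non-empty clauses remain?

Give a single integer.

Answer: 3

Derivation:
unit clause [5] forces x5=T; simplify:
  drop -5 from [-1, -5, 4] -> [-1, 4]
  satisfied 3 clause(s); 5 remain; assigned so far: [5]
unit clause [2] forces x2=T; simplify:
  satisfied 2 clause(s); 3 remain; assigned so far: [2, 5]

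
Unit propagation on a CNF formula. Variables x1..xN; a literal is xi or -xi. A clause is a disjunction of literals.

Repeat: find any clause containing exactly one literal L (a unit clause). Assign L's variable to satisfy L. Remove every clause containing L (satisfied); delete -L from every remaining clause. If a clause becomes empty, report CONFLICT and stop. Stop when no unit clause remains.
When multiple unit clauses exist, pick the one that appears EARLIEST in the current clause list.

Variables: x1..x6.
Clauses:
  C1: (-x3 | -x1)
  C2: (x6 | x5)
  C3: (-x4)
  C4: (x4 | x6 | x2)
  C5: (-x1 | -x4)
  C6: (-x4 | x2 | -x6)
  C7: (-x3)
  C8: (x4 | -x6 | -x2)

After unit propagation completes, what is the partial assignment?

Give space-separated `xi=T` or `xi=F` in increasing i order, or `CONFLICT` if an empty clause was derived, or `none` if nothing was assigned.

Answer: x3=F x4=F

Derivation:
unit clause [-4] forces x4=F; simplify:
  drop 4 from [4, 6, 2] -> [6, 2]
  drop 4 from [4, -6, -2] -> [-6, -2]
  satisfied 3 clause(s); 5 remain; assigned so far: [4]
unit clause [-3] forces x3=F; simplify:
  satisfied 2 clause(s); 3 remain; assigned so far: [3, 4]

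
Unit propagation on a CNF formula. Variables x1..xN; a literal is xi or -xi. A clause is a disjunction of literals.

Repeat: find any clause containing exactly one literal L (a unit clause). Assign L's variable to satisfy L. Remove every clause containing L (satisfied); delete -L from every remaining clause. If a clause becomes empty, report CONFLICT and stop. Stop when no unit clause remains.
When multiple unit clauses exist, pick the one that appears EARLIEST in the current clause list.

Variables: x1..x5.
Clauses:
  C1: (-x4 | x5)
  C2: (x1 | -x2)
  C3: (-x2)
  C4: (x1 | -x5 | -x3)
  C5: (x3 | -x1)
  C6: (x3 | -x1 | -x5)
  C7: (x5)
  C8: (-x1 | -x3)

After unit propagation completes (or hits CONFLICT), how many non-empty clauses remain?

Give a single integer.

Answer: 4

Derivation:
unit clause [-2] forces x2=F; simplify:
  satisfied 2 clause(s); 6 remain; assigned so far: [2]
unit clause [5] forces x5=T; simplify:
  drop -5 from [1, -5, -3] -> [1, -3]
  drop -5 from [3, -1, -5] -> [3, -1]
  satisfied 2 clause(s); 4 remain; assigned so far: [2, 5]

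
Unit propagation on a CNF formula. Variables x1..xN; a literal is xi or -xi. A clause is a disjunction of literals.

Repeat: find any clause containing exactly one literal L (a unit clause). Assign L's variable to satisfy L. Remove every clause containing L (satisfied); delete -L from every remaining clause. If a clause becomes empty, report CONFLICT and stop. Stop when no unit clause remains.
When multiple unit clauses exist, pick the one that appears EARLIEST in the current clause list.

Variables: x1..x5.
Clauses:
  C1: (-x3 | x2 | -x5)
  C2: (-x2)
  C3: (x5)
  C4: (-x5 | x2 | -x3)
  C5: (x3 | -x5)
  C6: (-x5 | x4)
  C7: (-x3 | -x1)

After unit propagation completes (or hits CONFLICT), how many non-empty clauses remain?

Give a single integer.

unit clause [-2] forces x2=F; simplify:
  drop 2 from [-3, 2, -5] -> [-3, -5]
  drop 2 from [-5, 2, -3] -> [-5, -3]
  satisfied 1 clause(s); 6 remain; assigned so far: [2]
unit clause [5] forces x5=T; simplify:
  drop -5 from [-3, -5] -> [-3]
  drop -5 from [-5, -3] -> [-3]
  drop -5 from [3, -5] -> [3]
  drop -5 from [-5, 4] -> [4]
  satisfied 1 clause(s); 5 remain; assigned so far: [2, 5]
unit clause [-3] forces x3=F; simplify:
  drop 3 from [3] -> [] (empty!)
  satisfied 3 clause(s); 2 remain; assigned so far: [2, 3, 5]
CONFLICT (empty clause)

Answer: 1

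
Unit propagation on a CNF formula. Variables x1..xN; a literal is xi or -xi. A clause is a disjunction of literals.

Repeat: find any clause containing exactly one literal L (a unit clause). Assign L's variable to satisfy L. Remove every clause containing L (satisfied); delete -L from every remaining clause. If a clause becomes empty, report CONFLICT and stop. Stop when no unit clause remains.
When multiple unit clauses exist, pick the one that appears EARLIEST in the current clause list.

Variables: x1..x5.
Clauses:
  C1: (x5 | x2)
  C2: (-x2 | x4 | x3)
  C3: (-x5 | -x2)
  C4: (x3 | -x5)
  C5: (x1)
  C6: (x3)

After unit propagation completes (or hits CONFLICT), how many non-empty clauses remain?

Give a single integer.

unit clause [1] forces x1=T; simplify:
  satisfied 1 clause(s); 5 remain; assigned so far: [1]
unit clause [3] forces x3=T; simplify:
  satisfied 3 clause(s); 2 remain; assigned so far: [1, 3]

Answer: 2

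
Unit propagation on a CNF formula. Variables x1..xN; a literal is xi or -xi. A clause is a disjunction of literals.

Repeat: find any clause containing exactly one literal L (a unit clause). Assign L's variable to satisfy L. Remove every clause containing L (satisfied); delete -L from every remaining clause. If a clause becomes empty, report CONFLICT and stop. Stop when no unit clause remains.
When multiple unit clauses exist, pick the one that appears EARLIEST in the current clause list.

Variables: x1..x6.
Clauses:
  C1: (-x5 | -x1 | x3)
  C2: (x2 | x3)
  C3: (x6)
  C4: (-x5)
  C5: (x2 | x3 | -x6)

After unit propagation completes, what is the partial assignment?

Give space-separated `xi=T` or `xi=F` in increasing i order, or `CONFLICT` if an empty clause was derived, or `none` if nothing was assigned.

Answer: x5=F x6=T

Derivation:
unit clause [6] forces x6=T; simplify:
  drop -6 from [2, 3, -6] -> [2, 3]
  satisfied 1 clause(s); 4 remain; assigned so far: [6]
unit clause [-5] forces x5=F; simplify:
  satisfied 2 clause(s); 2 remain; assigned so far: [5, 6]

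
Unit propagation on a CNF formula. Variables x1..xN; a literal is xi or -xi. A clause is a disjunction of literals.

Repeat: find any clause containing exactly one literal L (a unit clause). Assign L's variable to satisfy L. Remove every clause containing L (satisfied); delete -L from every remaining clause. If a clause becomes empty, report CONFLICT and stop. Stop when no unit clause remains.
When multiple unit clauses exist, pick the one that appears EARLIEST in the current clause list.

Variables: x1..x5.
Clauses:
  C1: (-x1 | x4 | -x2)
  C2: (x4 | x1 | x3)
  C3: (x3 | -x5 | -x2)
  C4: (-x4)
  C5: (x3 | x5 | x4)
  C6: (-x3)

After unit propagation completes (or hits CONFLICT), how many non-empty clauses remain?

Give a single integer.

unit clause [-4] forces x4=F; simplify:
  drop 4 from [-1, 4, -2] -> [-1, -2]
  drop 4 from [4, 1, 3] -> [1, 3]
  drop 4 from [3, 5, 4] -> [3, 5]
  satisfied 1 clause(s); 5 remain; assigned so far: [4]
unit clause [-3] forces x3=F; simplify:
  drop 3 from [1, 3] -> [1]
  drop 3 from [3, -5, -2] -> [-5, -2]
  drop 3 from [3, 5] -> [5]
  satisfied 1 clause(s); 4 remain; assigned so far: [3, 4]
unit clause [1] forces x1=T; simplify:
  drop -1 from [-1, -2] -> [-2]
  satisfied 1 clause(s); 3 remain; assigned so far: [1, 3, 4]
unit clause [-2] forces x2=F; simplify:
  satisfied 2 clause(s); 1 remain; assigned so far: [1, 2, 3, 4]
unit clause [5] forces x5=T; simplify:
  satisfied 1 clause(s); 0 remain; assigned so far: [1, 2, 3, 4, 5]

Answer: 0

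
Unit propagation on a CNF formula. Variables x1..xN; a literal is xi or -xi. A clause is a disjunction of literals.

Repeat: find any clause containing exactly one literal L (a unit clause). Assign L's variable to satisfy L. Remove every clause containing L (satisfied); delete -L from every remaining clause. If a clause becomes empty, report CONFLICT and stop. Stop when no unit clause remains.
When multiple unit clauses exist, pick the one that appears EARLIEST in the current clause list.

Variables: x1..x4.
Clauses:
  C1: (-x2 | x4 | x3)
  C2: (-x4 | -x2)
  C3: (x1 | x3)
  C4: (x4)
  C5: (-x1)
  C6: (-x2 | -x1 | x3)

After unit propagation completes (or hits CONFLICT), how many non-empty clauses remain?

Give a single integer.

Answer: 0

Derivation:
unit clause [4] forces x4=T; simplify:
  drop -4 from [-4, -2] -> [-2]
  satisfied 2 clause(s); 4 remain; assigned so far: [4]
unit clause [-2] forces x2=F; simplify:
  satisfied 2 clause(s); 2 remain; assigned so far: [2, 4]
unit clause [-1] forces x1=F; simplify:
  drop 1 from [1, 3] -> [3]
  satisfied 1 clause(s); 1 remain; assigned so far: [1, 2, 4]
unit clause [3] forces x3=T; simplify:
  satisfied 1 clause(s); 0 remain; assigned so far: [1, 2, 3, 4]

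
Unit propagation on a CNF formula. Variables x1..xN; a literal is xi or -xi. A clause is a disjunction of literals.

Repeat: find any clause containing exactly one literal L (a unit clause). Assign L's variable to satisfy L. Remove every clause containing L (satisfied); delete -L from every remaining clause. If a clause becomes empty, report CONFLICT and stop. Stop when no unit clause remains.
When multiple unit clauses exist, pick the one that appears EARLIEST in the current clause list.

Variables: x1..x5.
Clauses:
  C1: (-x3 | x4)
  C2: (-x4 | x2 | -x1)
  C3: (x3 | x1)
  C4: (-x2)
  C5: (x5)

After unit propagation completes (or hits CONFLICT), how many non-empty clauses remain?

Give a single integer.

Answer: 3

Derivation:
unit clause [-2] forces x2=F; simplify:
  drop 2 from [-4, 2, -1] -> [-4, -1]
  satisfied 1 clause(s); 4 remain; assigned so far: [2]
unit clause [5] forces x5=T; simplify:
  satisfied 1 clause(s); 3 remain; assigned so far: [2, 5]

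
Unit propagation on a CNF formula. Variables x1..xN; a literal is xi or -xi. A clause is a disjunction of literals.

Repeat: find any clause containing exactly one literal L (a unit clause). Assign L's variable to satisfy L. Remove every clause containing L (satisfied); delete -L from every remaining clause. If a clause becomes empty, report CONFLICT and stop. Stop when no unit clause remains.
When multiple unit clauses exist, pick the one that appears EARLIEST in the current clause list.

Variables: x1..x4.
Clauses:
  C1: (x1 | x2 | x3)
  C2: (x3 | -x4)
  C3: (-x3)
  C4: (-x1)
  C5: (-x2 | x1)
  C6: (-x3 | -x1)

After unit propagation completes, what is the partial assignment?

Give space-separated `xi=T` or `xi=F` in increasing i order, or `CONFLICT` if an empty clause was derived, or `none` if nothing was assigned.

unit clause [-3] forces x3=F; simplify:
  drop 3 from [1, 2, 3] -> [1, 2]
  drop 3 from [3, -4] -> [-4]
  satisfied 2 clause(s); 4 remain; assigned so far: [3]
unit clause [-4] forces x4=F; simplify:
  satisfied 1 clause(s); 3 remain; assigned so far: [3, 4]
unit clause [-1] forces x1=F; simplify:
  drop 1 from [1, 2] -> [2]
  drop 1 from [-2, 1] -> [-2]
  satisfied 1 clause(s); 2 remain; assigned so far: [1, 3, 4]
unit clause [2] forces x2=T; simplify:
  drop -2 from [-2] -> [] (empty!)
  satisfied 1 clause(s); 1 remain; assigned so far: [1, 2, 3, 4]
CONFLICT (empty clause)

Answer: CONFLICT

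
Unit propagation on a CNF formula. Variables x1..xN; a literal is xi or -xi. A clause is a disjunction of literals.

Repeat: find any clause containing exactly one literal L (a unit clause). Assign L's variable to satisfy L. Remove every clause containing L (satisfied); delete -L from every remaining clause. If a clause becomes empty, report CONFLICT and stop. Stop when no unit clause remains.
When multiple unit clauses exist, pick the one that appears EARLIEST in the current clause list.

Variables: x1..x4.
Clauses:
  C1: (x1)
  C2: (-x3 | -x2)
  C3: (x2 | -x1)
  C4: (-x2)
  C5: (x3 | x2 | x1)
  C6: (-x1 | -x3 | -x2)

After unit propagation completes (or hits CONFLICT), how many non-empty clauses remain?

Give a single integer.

Answer: 2

Derivation:
unit clause [1] forces x1=T; simplify:
  drop -1 from [2, -1] -> [2]
  drop -1 from [-1, -3, -2] -> [-3, -2]
  satisfied 2 clause(s); 4 remain; assigned so far: [1]
unit clause [2] forces x2=T; simplify:
  drop -2 from [-3, -2] -> [-3]
  drop -2 from [-2] -> [] (empty!)
  drop -2 from [-3, -2] -> [-3]
  satisfied 1 clause(s); 3 remain; assigned so far: [1, 2]
CONFLICT (empty clause)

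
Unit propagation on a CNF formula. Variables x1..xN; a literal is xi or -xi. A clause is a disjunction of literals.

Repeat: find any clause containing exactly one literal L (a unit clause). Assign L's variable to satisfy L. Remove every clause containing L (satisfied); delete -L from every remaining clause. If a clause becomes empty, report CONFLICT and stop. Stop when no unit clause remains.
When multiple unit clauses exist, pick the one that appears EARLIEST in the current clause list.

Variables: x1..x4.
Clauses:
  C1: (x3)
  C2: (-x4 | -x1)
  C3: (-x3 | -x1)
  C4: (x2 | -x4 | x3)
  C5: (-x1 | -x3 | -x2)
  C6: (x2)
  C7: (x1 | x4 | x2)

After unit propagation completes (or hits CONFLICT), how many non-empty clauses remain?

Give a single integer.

Answer: 0

Derivation:
unit clause [3] forces x3=T; simplify:
  drop -3 from [-3, -1] -> [-1]
  drop -3 from [-1, -3, -2] -> [-1, -2]
  satisfied 2 clause(s); 5 remain; assigned so far: [3]
unit clause [-1] forces x1=F; simplify:
  drop 1 from [1, 4, 2] -> [4, 2]
  satisfied 3 clause(s); 2 remain; assigned so far: [1, 3]
unit clause [2] forces x2=T; simplify:
  satisfied 2 clause(s); 0 remain; assigned so far: [1, 2, 3]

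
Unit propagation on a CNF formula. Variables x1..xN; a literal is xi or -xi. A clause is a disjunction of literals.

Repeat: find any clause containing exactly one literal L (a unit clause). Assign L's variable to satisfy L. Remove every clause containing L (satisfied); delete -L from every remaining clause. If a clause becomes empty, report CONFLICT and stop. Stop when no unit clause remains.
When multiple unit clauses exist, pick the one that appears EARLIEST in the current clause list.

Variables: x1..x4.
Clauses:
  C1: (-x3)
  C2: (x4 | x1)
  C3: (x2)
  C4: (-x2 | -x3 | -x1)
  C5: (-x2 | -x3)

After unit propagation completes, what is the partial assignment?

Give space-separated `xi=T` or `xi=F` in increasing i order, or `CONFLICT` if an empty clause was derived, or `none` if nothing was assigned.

unit clause [-3] forces x3=F; simplify:
  satisfied 3 clause(s); 2 remain; assigned so far: [3]
unit clause [2] forces x2=T; simplify:
  satisfied 1 clause(s); 1 remain; assigned so far: [2, 3]

Answer: x2=T x3=F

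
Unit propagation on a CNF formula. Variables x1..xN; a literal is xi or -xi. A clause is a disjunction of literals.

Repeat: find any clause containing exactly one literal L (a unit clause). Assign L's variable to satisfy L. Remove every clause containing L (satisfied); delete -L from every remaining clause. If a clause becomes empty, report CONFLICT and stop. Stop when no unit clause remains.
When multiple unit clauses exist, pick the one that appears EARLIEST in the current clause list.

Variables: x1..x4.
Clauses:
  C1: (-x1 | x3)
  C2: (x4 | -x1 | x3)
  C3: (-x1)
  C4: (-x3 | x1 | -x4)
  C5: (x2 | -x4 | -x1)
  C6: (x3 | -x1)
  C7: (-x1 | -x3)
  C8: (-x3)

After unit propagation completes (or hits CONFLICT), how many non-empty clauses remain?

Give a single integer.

Answer: 0

Derivation:
unit clause [-1] forces x1=F; simplify:
  drop 1 from [-3, 1, -4] -> [-3, -4]
  satisfied 6 clause(s); 2 remain; assigned so far: [1]
unit clause [-3] forces x3=F; simplify:
  satisfied 2 clause(s); 0 remain; assigned so far: [1, 3]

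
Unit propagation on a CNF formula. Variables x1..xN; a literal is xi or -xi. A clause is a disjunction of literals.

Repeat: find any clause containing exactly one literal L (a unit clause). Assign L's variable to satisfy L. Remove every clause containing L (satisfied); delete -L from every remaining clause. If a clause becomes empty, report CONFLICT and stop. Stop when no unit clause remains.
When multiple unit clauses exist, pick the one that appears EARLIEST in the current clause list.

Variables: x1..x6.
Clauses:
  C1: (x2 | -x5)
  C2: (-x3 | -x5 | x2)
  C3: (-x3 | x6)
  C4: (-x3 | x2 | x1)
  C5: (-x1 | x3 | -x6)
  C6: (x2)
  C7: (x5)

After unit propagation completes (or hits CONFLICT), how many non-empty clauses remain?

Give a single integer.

unit clause [2] forces x2=T; simplify:
  satisfied 4 clause(s); 3 remain; assigned so far: [2]
unit clause [5] forces x5=T; simplify:
  satisfied 1 clause(s); 2 remain; assigned so far: [2, 5]

Answer: 2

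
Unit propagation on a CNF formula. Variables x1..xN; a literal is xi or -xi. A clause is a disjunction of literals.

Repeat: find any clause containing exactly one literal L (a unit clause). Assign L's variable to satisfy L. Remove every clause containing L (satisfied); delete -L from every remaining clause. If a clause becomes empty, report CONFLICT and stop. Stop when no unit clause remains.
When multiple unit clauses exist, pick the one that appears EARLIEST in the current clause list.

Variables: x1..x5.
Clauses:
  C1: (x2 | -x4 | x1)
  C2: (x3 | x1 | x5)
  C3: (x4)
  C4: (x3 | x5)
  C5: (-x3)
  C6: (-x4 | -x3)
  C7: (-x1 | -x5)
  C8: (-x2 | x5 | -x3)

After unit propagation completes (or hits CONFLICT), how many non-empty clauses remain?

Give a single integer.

unit clause [4] forces x4=T; simplify:
  drop -4 from [2, -4, 1] -> [2, 1]
  drop -4 from [-4, -3] -> [-3]
  satisfied 1 clause(s); 7 remain; assigned so far: [4]
unit clause [-3] forces x3=F; simplify:
  drop 3 from [3, 1, 5] -> [1, 5]
  drop 3 from [3, 5] -> [5]
  satisfied 3 clause(s); 4 remain; assigned so far: [3, 4]
unit clause [5] forces x5=T; simplify:
  drop -5 from [-1, -5] -> [-1]
  satisfied 2 clause(s); 2 remain; assigned so far: [3, 4, 5]
unit clause [-1] forces x1=F; simplify:
  drop 1 from [2, 1] -> [2]
  satisfied 1 clause(s); 1 remain; assigned so far: [1, 3, 4, 5]
unit clause [2] forces x2=T; simplify:
  satisfied 1 clause(s); 0 remain; assigned so far: [1, 2, 3, 4, 5]

Answer: 0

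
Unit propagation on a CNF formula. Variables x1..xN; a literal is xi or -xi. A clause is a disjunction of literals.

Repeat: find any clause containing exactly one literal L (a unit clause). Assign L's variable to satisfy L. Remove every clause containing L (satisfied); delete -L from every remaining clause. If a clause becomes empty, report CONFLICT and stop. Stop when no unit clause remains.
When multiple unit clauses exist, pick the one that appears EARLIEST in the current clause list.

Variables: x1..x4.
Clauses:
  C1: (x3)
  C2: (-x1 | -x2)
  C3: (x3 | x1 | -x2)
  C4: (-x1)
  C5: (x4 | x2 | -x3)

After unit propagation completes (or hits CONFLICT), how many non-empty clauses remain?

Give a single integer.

unit clause [3] forces x3=T; simplify:
  drop -3 from [4, 2, -3] -> [4, 2]
  satisfied 2 clause(s); 3 remain; assigned so far: [3]
unit clause [-1] forces x1=F; simplify:
  satisfied 2 clause(s); 1 remain; assigned so far: [1, 3]

Answer: 1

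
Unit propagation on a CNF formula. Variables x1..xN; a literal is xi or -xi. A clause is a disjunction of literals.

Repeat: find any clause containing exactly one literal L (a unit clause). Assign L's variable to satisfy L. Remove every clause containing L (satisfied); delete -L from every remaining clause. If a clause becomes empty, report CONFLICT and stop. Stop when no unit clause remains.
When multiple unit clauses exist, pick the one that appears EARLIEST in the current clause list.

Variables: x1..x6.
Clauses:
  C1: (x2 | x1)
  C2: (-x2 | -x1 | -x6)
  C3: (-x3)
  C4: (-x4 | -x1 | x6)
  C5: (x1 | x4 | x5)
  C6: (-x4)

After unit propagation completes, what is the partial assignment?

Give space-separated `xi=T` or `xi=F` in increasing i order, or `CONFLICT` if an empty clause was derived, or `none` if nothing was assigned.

unit clause [-3] forces x3=F; simplify:
  satisfied 1 clause(s); 5 remain; assigned so far: [3]
unit clause [-4] forces x4=F; simplify:
  drop 4 from [1, 4, 5] -> [1, 5]
  satisfied 2 clause(s); 3 remain; assigned so far: [3, 4]

Answer: x3=F x4=F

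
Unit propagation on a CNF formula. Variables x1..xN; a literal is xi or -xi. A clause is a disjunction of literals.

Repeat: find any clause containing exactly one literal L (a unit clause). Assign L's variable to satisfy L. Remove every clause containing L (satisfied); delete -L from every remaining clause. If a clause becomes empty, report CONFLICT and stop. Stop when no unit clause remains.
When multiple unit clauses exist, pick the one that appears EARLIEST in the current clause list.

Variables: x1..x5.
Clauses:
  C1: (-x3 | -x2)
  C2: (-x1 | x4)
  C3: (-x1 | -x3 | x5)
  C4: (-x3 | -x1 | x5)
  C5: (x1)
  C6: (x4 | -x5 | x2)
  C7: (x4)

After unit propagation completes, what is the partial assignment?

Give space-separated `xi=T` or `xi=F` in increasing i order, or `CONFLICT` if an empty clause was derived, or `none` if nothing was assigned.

Answer: x1=T x4=T

Derivation:
unit clause [1] forces x1=T; simplify:
  drop -1 from [-1, 4] -> [4]
  drop -1 from [-1, -3, 5] -> [-3, 5]
  drop -1 from [-3, -1, 5] -> [-3, 5]
  satisfied 1 clause(s); 6 remain; assigned so far: [1]
unit clause [4] forces x4=T; simplify:
  satisfied 3 clause(s); 3 remain; assigned so far: [1, 4]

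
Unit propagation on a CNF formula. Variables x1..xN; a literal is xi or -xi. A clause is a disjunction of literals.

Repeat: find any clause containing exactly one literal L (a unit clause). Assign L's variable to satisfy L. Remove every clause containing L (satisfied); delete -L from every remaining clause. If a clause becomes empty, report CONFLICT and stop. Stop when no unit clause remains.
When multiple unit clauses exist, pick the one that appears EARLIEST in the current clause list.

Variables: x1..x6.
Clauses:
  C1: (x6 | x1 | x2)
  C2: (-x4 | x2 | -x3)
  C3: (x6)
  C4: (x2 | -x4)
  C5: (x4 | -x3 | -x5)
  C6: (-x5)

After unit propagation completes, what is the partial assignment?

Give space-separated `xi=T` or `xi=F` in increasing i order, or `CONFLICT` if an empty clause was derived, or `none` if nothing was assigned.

unit clause [6] forces x6=T; simplify:
  satisfied 2 clause(s); 4 remain; assigned so far: [6]
unit clause [-5] forces x5=F; simplify:
  satisfied 2 clause(s); 2 remain; assigned so far: [5, 6]

Answer: x5=F x6=T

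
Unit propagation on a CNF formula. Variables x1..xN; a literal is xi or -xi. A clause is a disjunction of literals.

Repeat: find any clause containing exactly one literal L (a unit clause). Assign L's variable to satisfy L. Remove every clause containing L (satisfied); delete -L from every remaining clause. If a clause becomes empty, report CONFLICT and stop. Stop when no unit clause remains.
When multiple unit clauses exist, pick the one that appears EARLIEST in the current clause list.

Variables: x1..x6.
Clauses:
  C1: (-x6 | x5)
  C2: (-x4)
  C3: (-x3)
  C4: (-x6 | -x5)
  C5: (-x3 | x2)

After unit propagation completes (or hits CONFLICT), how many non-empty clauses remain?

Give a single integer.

unit clause [-4] forces x4=F; simplify:
  satisfied 1 clause(s); 4 remain; assigned so far: [4]
unit clause [-3] forces x3=F; simplify:
  satisfied 2 clause(s); 2 remain; assigned so far: [3, 4]

Answer: 2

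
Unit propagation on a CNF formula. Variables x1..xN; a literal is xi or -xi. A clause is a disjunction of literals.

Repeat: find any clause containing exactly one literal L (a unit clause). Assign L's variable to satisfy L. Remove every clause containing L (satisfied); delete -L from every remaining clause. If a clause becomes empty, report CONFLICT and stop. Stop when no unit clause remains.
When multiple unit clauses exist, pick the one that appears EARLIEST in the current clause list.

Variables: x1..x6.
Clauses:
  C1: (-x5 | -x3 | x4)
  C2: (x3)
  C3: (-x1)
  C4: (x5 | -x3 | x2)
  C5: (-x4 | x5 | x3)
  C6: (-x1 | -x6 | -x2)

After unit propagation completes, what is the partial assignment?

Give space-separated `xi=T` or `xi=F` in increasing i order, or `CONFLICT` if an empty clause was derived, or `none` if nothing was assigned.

Answer: x1=F x3=T

Derivation:
unit clause [3] forces x3=T; simplify:
  drop -3 from [-5, -3, 4] -> [-5, 4]
  drop -3 from [5, -3, 2] -> [5, 2]
  satisfied 2 clause(s); 4 remain; assigned so far: [3]
unit clause [-1] forces x1=F; simplify:
  satisfied 2 clause(s); 2 remain; assigned so far: [1, 3]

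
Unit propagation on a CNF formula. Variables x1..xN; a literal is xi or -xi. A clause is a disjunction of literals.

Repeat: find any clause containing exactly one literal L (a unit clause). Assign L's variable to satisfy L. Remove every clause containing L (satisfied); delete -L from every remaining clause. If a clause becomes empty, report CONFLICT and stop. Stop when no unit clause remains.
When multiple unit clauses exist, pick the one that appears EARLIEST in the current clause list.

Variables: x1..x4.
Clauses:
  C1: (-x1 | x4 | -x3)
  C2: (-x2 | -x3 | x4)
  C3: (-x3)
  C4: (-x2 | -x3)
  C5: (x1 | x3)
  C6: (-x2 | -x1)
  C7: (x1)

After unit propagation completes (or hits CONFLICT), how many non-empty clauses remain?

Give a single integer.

unit clause [-3] forces x3=F; simplify:
  drop 3 from [1, 3] -> [1]
  satisfied 4 clause(s); 3 remain; assigned so far: [3]
unit clause [1] forces x1=T; simplify:
  drop -1 from [-2, -1] -> [-2]
  satisfied 2 clause(s); 1 remain; assigned so far: [1, 3]
unit clause [-2] forces x2=F; simplify:
  satisfied 1 clause(s); 0 remain; assigned so far: [1, 2, 3]

Answer: 0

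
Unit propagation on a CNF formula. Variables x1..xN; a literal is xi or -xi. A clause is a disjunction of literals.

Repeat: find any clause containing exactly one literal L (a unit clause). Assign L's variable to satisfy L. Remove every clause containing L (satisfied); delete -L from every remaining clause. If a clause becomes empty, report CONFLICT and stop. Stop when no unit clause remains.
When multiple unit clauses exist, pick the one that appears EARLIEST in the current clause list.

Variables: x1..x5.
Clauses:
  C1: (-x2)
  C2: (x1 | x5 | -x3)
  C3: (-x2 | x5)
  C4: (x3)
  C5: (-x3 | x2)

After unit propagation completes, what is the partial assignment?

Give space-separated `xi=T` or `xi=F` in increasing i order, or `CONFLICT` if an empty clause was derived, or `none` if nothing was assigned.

unit clause [-2] forces x2=F; simplify:
  drop 2 from [-3, 2] -> [-3]
  satisfied 2 clause(s); 3 remain; assigned so far: [2]
unit clause [3] forces x3=T; simplify:
  drop -3 from [1, 5, -3] -> [1, 5]
  drop -3 from [-3] -> [] (empty!)
  satisfied 1 clause(s); 2 remain; assigned so far: [2, 3]
CONFLICT (empty clause)

Answer: CONFLICT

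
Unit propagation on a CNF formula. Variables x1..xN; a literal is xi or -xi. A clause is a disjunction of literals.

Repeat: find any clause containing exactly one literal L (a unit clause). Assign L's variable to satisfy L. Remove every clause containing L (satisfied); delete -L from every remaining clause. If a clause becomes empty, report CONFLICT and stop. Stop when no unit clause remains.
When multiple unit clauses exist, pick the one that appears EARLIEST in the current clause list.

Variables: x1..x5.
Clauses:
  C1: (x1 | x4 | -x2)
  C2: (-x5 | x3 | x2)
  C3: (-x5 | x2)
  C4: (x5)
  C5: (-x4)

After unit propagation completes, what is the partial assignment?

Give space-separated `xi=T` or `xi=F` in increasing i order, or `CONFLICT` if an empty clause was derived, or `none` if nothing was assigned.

Answer: x1=T x2=T x4=F x5=T

Derivation:
unit clause [5] forces x5=T; simplify:
  drop -5 from [-5, 3, 2] -> [3, 2]
  drop -5 from [-5, 2] -> [2]
  satisfied 1 clause(s); 4 remain; assigned so far: [5]
unit clause [2] forces x2=T; simplify:
  drop -2 from [1, 4, -2] -> [1, 4]
  satisfied 2 clause(s); 2 remain; assigned so far: [2, 5]
unit clause [-4] forces x4=F; simplify:
  drop 4 from [1, 4] -> [1]
  satisfied 1 clause(s); 1 remain; assigned so far: [2, 4, 5]
unit clause [1] forces x1=T; simplify:
  satisfied 1 clause(s); 0 remain; assigned so far: [1, 2, 4, 5]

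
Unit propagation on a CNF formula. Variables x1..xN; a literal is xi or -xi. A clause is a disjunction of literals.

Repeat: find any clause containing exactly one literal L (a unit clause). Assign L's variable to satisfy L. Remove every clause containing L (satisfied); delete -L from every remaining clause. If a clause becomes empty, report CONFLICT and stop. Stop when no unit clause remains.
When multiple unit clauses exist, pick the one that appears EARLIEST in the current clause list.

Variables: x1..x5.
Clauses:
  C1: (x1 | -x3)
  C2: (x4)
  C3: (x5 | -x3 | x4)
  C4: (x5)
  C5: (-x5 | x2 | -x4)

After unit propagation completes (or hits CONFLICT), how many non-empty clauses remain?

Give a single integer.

unit clause [4] forces x4=T; simplify:
  drop -4 from [-5, 2, -4] -> [-5, 2]
  satisfied 2 clause(s); 3 remain; assigned so far: [4]
unit clause [5] forces x5=T; simplify:
  drop -5 from [-5, 2] -> [2]
  satisfied 1 clause(s); 2 remain; assigned so far: [4, 5]
unit clause [2] forces x2=T; simplify:
  satisfied 1 clause(s); 1 remain; assigned so far: [2, 4, 5]

Answer: 1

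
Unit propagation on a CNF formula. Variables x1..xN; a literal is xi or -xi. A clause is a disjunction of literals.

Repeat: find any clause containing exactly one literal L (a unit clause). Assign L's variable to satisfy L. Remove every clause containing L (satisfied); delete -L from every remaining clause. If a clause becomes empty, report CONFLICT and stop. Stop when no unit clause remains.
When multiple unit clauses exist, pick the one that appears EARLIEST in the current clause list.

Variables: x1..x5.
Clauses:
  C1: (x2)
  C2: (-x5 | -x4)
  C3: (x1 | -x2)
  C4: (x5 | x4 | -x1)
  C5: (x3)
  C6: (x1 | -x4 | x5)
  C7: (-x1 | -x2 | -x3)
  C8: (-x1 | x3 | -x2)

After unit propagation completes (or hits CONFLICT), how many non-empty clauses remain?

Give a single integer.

unit clause [2] forces x2=T; simplify:
  drop -2 from [1, -2] -> [1]
  drop -2 from [-1, -2, -3] -> [-1, -3]
  drop -2 from [-1, 3, -2] -> [-1, 3]
  satisfied 1 clause(s); 7 remain; assigned so far: [2]
unit clause [1] forces x1=T; simplify:
  drop -1 from [5, 4, -1] -> [5, 4]
  drop -1 from [-1, -3] -> [-3]
  drop -1 from [-1, 3] -> [3]
  satisfied 2 clause(s); 5 remain; assigned so far: [1, 2]
unit clause [3] forces x3=T; simplify:
  drop -3 from [-3] -> [] (empty!)
  satisfied 2 clause(s); 3 remain; assigned so far: [1, 2, 3]
CONFLICT (empty clause)

Answer: 2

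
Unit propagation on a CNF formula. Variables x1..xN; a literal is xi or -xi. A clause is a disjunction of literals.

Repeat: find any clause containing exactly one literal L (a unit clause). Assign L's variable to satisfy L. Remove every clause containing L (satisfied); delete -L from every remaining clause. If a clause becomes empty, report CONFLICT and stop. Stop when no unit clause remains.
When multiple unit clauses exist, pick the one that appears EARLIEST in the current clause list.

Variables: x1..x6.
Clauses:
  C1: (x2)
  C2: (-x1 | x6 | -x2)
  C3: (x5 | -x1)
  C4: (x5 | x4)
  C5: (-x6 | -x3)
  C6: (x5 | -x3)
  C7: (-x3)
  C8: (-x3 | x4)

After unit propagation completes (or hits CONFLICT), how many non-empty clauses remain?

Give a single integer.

unit clause [2] forces x2=T; simplify:
  drop -2 from [-1, 6, -2] -> [-1, 6]
  satisfied 1 clause(s); 7 remain; assigned so far: [2]
unit clause [-3] forces x3=F; simplify:
  satisfied 4 clause(s); 3 remain; assigned so far: [2, 3]

Answer: 3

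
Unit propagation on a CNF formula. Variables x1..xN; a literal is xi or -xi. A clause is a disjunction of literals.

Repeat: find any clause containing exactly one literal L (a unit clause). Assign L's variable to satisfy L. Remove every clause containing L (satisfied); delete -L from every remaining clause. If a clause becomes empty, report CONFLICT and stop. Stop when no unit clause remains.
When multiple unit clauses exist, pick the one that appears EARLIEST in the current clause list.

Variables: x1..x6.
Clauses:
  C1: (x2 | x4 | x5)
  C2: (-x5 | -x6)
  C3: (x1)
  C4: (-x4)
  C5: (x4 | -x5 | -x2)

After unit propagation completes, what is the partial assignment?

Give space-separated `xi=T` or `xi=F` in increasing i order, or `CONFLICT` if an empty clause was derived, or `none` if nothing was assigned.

Answer: x1=T x4=F

Derivation:
unit clause [1] forces x1=T; simplify:
  satisfied 1 clause(s); 4 remain; assigned so far: [1]
unit clause [-4] forces x4=F; simplify:
  drop 4 from [2, 4, 5] -> [2, 5]
  drop 4 from [4, -5, -2] -> [-5, -2]
  satisfied 1 clause(s); 3 remain; assigned so far: [1, 4]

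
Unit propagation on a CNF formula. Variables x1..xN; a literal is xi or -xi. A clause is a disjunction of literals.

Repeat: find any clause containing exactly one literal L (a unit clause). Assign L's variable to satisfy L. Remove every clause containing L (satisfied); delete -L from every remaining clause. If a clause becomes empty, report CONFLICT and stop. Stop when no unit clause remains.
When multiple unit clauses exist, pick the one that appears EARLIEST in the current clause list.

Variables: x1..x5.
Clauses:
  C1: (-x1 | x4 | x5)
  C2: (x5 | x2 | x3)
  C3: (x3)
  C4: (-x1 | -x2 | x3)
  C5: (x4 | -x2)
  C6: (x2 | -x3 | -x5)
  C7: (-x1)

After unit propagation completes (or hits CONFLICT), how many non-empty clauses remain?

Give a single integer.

Answer: 2

Derivation:
unit clause [3] forces x3=T; simplify:
  drop -3 from [2, -3, -5] -> [2, -5]
  satisfied 3 clause(s); 4 remain; assigned so far: [3]
unit clause [-1] forces x1=F; simplify:
  satisfied 2 clause(s); 2 remain; assigned so far: [1, 3]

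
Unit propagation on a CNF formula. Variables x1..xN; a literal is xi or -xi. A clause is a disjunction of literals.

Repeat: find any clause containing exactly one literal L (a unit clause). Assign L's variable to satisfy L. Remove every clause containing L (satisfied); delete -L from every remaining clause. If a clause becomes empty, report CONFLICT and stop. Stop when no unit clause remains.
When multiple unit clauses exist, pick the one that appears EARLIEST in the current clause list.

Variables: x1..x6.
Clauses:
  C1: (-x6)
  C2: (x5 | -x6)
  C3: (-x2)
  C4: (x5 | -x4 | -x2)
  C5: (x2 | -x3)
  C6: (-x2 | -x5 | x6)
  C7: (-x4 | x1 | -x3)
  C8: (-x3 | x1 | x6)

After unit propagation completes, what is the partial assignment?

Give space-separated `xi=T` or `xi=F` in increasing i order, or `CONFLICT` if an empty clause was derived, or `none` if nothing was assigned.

unit clause [-6] forces x6=F; simplify:
  drop 6 from [-2, -5, 6] -> [-2, -5]
  drop 6 from [-3, 1, 6] -> [-3, 1]
  satisfied 2 clause(s); 6 remain; assigned so far: [6]
unit clause [-2] forces x2=F; simplify:
  drop 2 from [2, -3] -> [-3]
  satisfied 3 clause(s); 3 remain; assigned so far: [2, 6]
unit clause [-3] forces x3=F; simplify:
  satisfied 3 clause(s); 0 remain; assigned so far: [2, 3, 6]

Answer: x2=F x3=F x6=F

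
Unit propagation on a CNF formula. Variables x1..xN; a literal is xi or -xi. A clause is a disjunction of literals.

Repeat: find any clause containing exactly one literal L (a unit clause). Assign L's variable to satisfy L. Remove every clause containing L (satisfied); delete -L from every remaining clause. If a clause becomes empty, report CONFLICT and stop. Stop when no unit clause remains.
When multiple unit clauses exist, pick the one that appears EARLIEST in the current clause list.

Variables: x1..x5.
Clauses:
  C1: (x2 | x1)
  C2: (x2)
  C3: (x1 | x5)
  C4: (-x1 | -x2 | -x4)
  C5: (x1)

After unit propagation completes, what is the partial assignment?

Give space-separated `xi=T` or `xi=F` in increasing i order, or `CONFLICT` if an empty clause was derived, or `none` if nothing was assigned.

Answer: x1=T x2=T x4=F

Derivation:
unit clause [2] forces x2=T; simplify:
  drop -2 from [-1, -2, -4] -> [-1, -4]
  satisfied 2 clause(s); 3 remain; assigned so far: [2]
unit clause [1] forces x1=T; simplify:
  drop -1 from [-1, -4] -> [-4]
  satisfied 2 clause(s); 1 remain; assigned so far: [1, 2]
unit clause [-4] forces x4=F; simplify:
  satisfied 1 clause(s); 0 remain; assigned so far: [1, 2, 4]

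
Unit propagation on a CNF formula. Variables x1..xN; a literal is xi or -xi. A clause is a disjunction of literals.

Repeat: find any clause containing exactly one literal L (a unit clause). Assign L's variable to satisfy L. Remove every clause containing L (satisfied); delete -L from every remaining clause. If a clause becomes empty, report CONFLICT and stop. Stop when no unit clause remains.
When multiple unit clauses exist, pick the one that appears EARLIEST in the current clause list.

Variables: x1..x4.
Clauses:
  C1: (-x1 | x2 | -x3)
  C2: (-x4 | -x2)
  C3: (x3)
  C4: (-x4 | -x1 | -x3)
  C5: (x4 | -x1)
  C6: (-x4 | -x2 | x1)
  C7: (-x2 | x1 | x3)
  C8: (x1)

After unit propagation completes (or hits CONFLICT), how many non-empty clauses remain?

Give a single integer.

Answer: 0

Derivation:
unit clause [3] forces x3=T; simplify:
  drop -3 from [-1, 2, -3] -> [-1, 2]
  drop -3 from [-4, -1, -3] -> [-4, -1]
  satisfied 2 clause(s); 6 remain; assigned so far: [3]
unit clause [1] forces x1=T; simplify:
  drop -1 from [-1, 2] -> [2]
  drop -1 from [-4, -1] -> [-4]
  drop -1 from [4, -1] -> [4]
  satisfied 2 clause(s); 4 remain; assigned so far: [1, 3]
unit clause [2] forces x2=T; simplify:
  drop -2 from [-4, -2] -> [-4]
  satisfied 1 clause(s); 3 remain; assigned so far: [1, 2, 3]
unit clause [-4] forces x4=F; simplify:
  drop 4 from [4] -> [] (empty!)
  satisfied 2 clause(s); 1 remain; assigned so far: [1, 2, 3, 4]
CONFLICT (empty clause)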